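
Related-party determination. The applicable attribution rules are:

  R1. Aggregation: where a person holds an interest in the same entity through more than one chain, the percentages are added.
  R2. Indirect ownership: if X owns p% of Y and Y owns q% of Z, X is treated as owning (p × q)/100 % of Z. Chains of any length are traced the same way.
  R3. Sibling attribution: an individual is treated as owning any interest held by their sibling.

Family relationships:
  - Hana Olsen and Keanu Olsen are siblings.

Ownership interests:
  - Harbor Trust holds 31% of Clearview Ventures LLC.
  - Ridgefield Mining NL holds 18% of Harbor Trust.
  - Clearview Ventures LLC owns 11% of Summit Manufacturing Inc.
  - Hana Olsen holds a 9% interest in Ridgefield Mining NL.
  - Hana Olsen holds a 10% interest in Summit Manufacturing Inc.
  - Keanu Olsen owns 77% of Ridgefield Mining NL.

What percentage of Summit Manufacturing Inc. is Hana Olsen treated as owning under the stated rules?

By sibling attribution (R3), Hana Olsen is treated as also owning Keanu Olsen's interest in Ridgefield Mining NL, giving 9% + 77% = 86%.
Chain via Ridgefield Mining NL → Harbor Trust → Clearview Ventures LLC (R2): 86% × 18% × 31% × 11% = 0.527868% of Summit Manufacturing Inc.
Direct interest in Summit Manufacturing Inc: 10%.
Aggregating (R1): 0.527868% + 10% = 10.527868%.

10.527868%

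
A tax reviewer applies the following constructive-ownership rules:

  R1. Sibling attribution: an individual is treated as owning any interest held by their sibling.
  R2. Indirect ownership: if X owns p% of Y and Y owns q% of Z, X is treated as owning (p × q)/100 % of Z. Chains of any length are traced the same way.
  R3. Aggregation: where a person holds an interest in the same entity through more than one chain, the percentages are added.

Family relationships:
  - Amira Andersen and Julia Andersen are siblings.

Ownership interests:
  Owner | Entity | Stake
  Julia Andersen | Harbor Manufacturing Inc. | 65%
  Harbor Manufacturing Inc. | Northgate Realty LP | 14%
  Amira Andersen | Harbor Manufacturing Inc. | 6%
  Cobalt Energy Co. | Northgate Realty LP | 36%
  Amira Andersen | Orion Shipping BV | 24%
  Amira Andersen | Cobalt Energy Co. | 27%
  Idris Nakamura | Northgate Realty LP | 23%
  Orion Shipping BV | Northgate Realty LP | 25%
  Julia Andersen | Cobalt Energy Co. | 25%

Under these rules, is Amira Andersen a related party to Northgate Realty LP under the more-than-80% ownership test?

No

By sibling attribution (R1), Amira Andersen is treated as also owning Julia Andersen's interest in Cobalt Energy Co, giving 27% + 25% = 52%.
By sibling attribution (R1), Amira Andersen is treated as also owning Julia Andersen's interest in Harbor Manufacturing Inc, giving 6% + 65% = 71%.
Chain via Orion Shipping BV (R2): 24% × 25% = 6% of Northgate Realty LP.
Chain via Cobalt Energy Co. (R2): 52% × 36% = 18.72% of Northgate Realty LP.
Chain via Harbor Manufacturing Inc. (R2): 71% × 14% = 9.94% of Northgate Realty LP.
Aggregating (R3): 6% + 18.72% + 9.94% = 34.66%.
34.66% does not exceed the 80% threshold, so Amira is not a related party to Northgate Realty LP.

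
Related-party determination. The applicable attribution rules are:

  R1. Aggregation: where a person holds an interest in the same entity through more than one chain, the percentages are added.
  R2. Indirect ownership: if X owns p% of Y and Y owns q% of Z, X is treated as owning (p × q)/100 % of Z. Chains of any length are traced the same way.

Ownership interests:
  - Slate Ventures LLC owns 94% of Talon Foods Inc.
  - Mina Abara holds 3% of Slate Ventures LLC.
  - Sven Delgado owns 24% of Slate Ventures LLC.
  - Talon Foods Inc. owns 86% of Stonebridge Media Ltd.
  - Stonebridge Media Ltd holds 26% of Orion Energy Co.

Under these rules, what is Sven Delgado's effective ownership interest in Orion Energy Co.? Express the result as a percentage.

Chain via Slate Ventures LLC → Talon Foods Inc. → Stonebridge Media Ltd (R2): 24% × 94% × 86% × 26% = 5.044416% of Orion Energy Co.

5.044416%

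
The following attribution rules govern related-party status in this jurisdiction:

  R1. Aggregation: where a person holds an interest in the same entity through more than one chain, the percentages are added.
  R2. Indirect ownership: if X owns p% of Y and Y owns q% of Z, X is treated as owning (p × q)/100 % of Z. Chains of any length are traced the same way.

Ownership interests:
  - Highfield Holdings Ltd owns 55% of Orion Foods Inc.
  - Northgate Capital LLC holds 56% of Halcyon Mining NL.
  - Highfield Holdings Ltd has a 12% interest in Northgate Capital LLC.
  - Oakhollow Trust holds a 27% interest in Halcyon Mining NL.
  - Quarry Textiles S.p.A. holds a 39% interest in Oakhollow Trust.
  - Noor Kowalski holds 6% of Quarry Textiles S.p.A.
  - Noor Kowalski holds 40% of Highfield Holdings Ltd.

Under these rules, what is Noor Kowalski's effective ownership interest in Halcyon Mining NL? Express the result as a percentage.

3.3198%

Chain via Highfield Holdings Ltd → Northgate Capital LLC (R2): 40% × 12% × 56% = 2.688% of Halcyon Mining NL.
Chain via Quarry Textiles S.p.A. → Oakhollow Trust (R2): 6% × 39% × 27% = 0.6318% of Halcyon Mining NL.
Aggregating (R1): 2.688% + 0.6318% = 3.3198%.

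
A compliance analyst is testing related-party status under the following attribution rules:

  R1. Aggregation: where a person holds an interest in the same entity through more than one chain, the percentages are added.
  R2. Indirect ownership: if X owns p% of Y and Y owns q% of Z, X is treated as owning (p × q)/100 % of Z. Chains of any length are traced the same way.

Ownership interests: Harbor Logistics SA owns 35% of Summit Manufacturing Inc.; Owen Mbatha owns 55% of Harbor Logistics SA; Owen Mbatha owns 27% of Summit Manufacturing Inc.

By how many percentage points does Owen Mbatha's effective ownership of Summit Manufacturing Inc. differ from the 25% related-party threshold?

21.25

Chain via Harbor Logistics SA (R2): 55% × 35% = 19.25% of Summit Manufacturing Inc.
Direct interest in Summit Manufacturing Inc: 27%.
Aggregating (R1): 19.25% + 27% = 46.25%.
46.25% exceeds the 25% threshold by 21.25 percentage points.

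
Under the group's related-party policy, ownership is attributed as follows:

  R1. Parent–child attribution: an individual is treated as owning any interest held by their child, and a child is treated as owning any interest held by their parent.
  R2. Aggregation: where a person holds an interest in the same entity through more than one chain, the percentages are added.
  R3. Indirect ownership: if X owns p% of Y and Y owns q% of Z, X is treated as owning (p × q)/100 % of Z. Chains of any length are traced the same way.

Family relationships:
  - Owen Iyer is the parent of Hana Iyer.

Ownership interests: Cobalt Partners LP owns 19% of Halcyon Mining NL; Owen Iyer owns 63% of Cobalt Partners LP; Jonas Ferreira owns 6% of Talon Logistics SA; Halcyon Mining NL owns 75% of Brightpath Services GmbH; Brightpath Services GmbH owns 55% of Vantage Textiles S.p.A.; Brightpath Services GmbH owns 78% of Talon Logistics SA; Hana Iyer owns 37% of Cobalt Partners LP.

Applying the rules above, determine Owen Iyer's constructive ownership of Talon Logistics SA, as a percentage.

By parent–child attribution (R1), Owen Iyer is treated as also owning Hana Iyer's interest in Cobalt Partners LP, giving 63% + 37% = 100%.
Chain via Cobalt Partners LP → Halcyon Mining NL → Brightpath Services GmbH (R3): 100% × 19% × 75% × 78% = 11.115% of Talon Logistics SA.

11.115%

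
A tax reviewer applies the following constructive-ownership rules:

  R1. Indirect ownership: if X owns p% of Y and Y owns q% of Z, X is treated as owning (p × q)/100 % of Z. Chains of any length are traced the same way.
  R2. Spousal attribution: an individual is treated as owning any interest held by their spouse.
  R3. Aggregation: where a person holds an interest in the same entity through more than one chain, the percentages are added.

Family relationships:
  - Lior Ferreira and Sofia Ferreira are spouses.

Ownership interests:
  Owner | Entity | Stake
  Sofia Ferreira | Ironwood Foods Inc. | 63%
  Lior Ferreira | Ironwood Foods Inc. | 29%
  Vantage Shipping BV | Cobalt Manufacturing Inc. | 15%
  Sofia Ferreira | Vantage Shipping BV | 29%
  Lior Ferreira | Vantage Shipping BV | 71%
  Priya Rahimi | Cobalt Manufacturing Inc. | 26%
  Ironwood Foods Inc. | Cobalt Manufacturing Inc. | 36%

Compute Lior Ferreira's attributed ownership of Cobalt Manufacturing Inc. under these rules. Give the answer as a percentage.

48.12%

By spousal attribution (R2), Lior Ferreira is treated as also owning Sofia Ferreira's interest in Ironwood Foods Inc, giving 29% + 63% = 92%.
By spousal attribution (R2), Lior Ferreira is treated as also owning Sofia Ferreira's interest in Vantage Shipping BV, giving 71% + 29% = 100%.
Chain via Ironwood Foods Inc. (R1): 92% × 36% = 33.12% of Cobalt Manufacturing Inc.
Chain via Vantage Shipping BV (R1): 100% × 15% = 15% of Cobalt Manufacturing Inc.
Aggregating (R3): 33.12% + 15% = 48.12%.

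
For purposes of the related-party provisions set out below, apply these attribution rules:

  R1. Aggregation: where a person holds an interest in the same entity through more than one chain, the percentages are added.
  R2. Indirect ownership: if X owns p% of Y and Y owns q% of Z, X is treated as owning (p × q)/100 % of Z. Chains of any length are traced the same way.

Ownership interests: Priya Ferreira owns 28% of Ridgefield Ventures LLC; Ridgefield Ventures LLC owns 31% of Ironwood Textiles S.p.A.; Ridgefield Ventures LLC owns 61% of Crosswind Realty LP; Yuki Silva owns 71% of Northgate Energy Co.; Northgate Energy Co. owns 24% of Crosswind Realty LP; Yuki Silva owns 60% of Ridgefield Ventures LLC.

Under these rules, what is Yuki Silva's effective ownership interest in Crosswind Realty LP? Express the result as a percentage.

Chain via Northgate Energy Co. (R2): 71% × 24% = 17.04% of Crosswind Realty LP.
Chain via Ridgefield Ventures LLC (R2): 60% × 61% = 36.6% of Crosswind Realty LP.
Aggregating (R1): 17.04% + 36.6% = 53.64%.

53.64%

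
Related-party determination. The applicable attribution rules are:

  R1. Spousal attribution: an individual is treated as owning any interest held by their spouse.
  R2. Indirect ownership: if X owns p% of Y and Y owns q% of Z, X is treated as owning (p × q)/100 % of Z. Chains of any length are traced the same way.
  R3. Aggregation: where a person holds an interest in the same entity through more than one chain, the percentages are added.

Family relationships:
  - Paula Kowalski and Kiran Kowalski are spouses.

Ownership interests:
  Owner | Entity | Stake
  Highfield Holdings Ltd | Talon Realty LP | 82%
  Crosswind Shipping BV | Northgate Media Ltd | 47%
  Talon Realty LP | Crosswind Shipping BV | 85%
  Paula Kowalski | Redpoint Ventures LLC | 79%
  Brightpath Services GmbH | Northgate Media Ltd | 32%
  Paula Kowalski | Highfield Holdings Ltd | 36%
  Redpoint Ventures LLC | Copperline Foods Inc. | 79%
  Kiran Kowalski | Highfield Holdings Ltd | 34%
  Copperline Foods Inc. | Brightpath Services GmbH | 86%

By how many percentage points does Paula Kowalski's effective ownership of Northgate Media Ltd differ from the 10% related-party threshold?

By spousal attribution (R1), Paula Kowalski is treated as also owning Kiran Kowalski's interest in Highfield Holdings Ltd, giving 36% + 34% = 70%.
Chain via Highfield Holdings Ltd → Talon Realty LP → Crosswind Shipping BV (R2): 70% × 82% × 85% × 47% = 22.9313% of Northgate Media Ltd.
Chain via Redpoint Ventures LLC → Copperline Foods Inc. → Brightpath Services GmbH (R2): 79% × 79% × 86% × 32% = 17.175232% of Northgate Media Ltd.
Aggregating (R3): 22.9313% + 17.175232% = 40.106532%.
40.106532% exceeds the 10% threshold by 30.106532 percentage points.

30.106532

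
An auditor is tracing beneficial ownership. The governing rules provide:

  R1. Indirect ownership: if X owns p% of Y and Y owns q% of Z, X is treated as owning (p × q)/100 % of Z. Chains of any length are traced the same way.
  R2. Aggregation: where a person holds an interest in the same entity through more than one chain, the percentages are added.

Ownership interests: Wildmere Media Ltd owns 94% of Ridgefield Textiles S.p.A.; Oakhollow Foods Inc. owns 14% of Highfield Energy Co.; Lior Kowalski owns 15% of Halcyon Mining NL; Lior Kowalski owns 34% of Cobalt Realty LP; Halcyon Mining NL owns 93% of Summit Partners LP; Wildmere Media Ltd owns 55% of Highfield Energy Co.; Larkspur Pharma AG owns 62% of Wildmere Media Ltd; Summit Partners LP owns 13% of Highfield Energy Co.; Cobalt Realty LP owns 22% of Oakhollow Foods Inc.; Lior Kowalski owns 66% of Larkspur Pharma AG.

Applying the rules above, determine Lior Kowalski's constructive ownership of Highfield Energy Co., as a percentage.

25.3667%

Chain via Larkspur Pharma AG → Wildmere Media Ltd (R1): 66% × 62% × 55% = 22.506% of Highfield Energy Co.
Chain via Halcyon Mining NL → Summit Partners LP (R1): 15% × 93% × 13% = 1.8135% of Highfield Energy Co.
Chain via Cobalt Realty LP → Oakhollow Foods Inc. (R1): 34% × 22% × 14% = 1.0472% of Highfield Energy Co.
Aggregating (R2): 22.506% + 1.8135% + 1.0472% = 25.3667%.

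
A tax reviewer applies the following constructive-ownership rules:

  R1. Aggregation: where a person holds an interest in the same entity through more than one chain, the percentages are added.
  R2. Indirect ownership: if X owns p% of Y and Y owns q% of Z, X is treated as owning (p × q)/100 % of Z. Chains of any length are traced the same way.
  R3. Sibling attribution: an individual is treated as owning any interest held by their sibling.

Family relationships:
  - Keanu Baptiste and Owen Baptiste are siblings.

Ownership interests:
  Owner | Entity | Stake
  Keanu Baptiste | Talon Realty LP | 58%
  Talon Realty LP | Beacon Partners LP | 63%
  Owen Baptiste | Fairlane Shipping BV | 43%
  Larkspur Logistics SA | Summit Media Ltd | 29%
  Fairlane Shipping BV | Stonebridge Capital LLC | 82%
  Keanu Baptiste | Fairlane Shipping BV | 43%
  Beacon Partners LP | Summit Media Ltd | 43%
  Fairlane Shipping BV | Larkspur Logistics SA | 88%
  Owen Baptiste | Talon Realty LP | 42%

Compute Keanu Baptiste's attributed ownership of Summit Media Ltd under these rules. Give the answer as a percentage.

By sibling attribution (R3), Keanu Baptiste is treated as also owning Owen Baptiste's interest in Talon Realty LP, giving 58% + 42% = 100%.
By sibling attribution (R3), Keanu Baptiste is treated as also owning Owen Baptiste's interest in Fairlane Shipping BV, giving 43% + 43% = 86%.
Chain via Talon Realty LP → Beacon Partners LP (R2): 100% × 63% × 43% = 27.09% of Summit Media Ltd.
Chain via Fairlane Shipping BV → Larkspur Logistics SA (R2): 86% × 88% × 29% = 21.9472% of Summit Media Ltd.
Aggregating (R1): 27.09% + 21.9472% = 49.0372%.

49.0372%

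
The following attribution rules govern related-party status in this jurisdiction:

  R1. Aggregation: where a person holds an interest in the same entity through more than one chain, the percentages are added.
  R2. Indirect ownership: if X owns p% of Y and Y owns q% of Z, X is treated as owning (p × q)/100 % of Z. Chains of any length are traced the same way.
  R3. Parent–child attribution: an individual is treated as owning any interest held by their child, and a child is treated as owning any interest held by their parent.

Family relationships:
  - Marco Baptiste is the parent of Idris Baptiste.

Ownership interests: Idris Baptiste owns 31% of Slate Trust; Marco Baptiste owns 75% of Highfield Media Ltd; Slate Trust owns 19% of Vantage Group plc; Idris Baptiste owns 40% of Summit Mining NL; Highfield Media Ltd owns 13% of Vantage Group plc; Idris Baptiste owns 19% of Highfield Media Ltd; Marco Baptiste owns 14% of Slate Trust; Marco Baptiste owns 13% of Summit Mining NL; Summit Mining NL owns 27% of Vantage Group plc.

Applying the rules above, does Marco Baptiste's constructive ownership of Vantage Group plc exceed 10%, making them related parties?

By parent–child attribution (R3), Marco Baptiste is treated as also owning Idris Baptiste's interest in Summit Mining NL, giving 13% + 40% = 53%.
By parent–child attribution (R3), Marco Baptiste is treated as also owning Idris Baptiste's interest in Highfield Media Ltd, giving 75% + 19% = 94%.
By parent–child attribution (R3), Marco Baptiste is treated as also owning Idris Baptiste's interest in Slate Trust, giving 14% + 31% = 45%.
Chain via Summit Mining NL (R2): 53% × 27% = 14.31% of Vantage Group plc.
Chain via Highfield Media Ltd (R2): 94% × 13% = 12.22% of Vantage Group plc.
Chain via Slate Trust (R2): 45% × 19% = 8.55% of Vantage Group plc.
Aggregating (R1): 14.31% + 12.22% + 8.55% = 35.08%.
35.08% exceeds the 10% threshold, so Marco is a related party to Vantage Group plc.

Yes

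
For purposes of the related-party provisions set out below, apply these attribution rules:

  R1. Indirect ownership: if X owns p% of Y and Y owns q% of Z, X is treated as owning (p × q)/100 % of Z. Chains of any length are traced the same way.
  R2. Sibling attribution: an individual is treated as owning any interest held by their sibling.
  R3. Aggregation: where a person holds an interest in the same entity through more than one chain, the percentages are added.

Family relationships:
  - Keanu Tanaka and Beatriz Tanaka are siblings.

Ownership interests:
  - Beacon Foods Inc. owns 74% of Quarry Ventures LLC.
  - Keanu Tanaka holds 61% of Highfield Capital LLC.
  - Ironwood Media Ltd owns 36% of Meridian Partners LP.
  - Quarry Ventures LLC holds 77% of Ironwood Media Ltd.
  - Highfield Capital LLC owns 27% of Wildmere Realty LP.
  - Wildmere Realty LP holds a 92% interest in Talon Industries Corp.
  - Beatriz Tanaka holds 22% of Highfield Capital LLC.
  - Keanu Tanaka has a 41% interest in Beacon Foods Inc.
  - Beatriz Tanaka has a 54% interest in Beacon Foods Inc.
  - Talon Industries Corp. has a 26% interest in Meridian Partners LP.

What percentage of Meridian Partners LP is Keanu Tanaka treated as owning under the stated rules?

24.847632%

By sibling attribution (R2), Keanu Tanaka is treated as also owning Beatriz Tanaka's interest in Highfield Capital LLC, giving 61% + 22% = 83%.
By sibling attribution (R2), Keanu Tanaka is treated as also owning Beatriz Tanaka's interest in Beacon Foods Inc, giving 41% + 54% = 95%.
Chain via Highfield Capital LLC → Wildmere Realty LP → Talon Industries Corp. (R1): 83% × 27% × 92% × 26% = 5.360472% of Meridian Partners LP.
Chain via Beacon Foods Inc. → Quarry Ventures LLC → Ironwood Media Ltd (R1): 95% × 74% × 77% × 36% = 19.48716% of Meridian Partners LP.
Aggregating (R3): 5.360472% + 19.48716% = 24.847632%.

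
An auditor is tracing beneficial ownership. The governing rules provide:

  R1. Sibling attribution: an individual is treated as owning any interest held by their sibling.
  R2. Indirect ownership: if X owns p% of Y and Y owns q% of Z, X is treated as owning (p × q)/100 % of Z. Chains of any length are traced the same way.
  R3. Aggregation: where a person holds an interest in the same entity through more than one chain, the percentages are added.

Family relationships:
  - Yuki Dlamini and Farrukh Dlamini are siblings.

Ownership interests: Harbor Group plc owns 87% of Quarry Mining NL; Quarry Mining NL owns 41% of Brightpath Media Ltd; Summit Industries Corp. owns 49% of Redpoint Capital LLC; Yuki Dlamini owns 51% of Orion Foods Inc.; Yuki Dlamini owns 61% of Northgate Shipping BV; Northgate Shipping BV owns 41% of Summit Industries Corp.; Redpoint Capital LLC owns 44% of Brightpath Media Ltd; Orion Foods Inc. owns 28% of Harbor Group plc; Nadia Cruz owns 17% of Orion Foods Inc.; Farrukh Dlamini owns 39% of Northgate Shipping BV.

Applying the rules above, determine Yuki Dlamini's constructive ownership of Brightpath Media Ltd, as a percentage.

13.933276%

By sibling attribution (R1), Yuki Dlamini is treated as also owning Farrukh Dlamini's interest in Northgate Shipping BV, giving 61% + 39% = 100%.
Chain via Northgate Shipping BV → Summit Industries Corp. → Redpoint Capital LLC (R2): 100% × 41% × 49% × 44% = 8.8396% of Brightpath Media Ltd.
Chain via Orion Foods Inc. → Harbor Group plc → Quarry Mining NL (R2): 51% × 28% × 87% × 41% = 5.093676% of Brightpath Media Ltd.
Aggregating (R3): 8.8396% + 5.093676% = 13.933276%.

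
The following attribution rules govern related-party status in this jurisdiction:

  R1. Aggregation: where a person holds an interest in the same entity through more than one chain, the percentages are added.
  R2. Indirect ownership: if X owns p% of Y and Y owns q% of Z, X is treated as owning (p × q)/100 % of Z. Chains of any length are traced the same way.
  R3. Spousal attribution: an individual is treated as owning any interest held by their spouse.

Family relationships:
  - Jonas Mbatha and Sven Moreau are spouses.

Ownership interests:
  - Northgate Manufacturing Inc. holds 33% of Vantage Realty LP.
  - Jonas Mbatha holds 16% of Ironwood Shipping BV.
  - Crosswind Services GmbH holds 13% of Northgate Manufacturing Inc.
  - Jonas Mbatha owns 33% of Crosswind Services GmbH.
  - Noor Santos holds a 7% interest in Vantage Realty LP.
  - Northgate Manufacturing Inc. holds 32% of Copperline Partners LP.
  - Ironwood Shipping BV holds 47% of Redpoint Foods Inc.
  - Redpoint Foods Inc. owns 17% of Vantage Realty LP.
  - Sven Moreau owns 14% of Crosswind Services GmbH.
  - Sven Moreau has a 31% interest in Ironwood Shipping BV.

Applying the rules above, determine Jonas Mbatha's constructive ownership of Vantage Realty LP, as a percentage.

5.7716%

By spousal attribution (R3), Jonas Mbatha is treated as also owning Sven Moreau's interest in Ironwood Shipping BV, giving 16% + 31% = 47%.
By spousal attribution (R3), Jonas Mbatha is treated as also owning Sven Moreau's interest in Crosswind Services GmbH, giving 33% + 14% = 47%.
Chain via Ironwood Shipping BV → Redpoint Foods Inc. (R2): 47% × 47% × 17% = 3.7553% of Vantage Realty LP.
Chain via Crosswind Services GmbH → Northgate Manufacturing Inc. (R2): 47% × 13% × 33% = 2.0163% of Vantage Realty LP.
Aggregating (R1): 3.7553% + 2.0163% = 5.7716%.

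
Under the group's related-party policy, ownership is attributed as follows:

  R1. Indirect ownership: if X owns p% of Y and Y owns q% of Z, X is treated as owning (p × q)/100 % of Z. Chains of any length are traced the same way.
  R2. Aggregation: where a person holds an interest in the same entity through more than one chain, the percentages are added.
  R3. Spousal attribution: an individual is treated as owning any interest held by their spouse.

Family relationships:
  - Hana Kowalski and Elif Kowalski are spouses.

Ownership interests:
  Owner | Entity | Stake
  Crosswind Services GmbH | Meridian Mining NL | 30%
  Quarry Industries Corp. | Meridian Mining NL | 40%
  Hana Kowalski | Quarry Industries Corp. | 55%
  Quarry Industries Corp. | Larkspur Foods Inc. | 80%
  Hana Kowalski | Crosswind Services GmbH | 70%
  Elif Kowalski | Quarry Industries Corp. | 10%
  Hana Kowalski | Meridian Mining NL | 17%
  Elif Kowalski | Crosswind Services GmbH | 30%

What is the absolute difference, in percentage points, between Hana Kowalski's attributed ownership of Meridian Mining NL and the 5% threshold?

By spousal attribution (R3), Hana Kowalski is treated as also owning Elif Kowalski's interest in Crosswind Services GmbH, giving 70% + 30% = 100%.
By spousal attribution (R3), Hana Kowalski is treated as also owning Elif Kowalski's interest in Quarry Industries Corp, giving 55% + 10% = 65%.
Chain via Crosswind Services GmbH (R1): 100% × 30% = 30% of Meridian Mining NL.
Chain via Quarry Industries Corp. (R1): 65% × 40% = 26% of Meridian Mining NL.
Direct interest in Meridian Mining NL: 17%.
Aggregating (R2): 30% + 26% + 17% = 73%.
73% exceeds the 5% threshold by 68 percentage points.

68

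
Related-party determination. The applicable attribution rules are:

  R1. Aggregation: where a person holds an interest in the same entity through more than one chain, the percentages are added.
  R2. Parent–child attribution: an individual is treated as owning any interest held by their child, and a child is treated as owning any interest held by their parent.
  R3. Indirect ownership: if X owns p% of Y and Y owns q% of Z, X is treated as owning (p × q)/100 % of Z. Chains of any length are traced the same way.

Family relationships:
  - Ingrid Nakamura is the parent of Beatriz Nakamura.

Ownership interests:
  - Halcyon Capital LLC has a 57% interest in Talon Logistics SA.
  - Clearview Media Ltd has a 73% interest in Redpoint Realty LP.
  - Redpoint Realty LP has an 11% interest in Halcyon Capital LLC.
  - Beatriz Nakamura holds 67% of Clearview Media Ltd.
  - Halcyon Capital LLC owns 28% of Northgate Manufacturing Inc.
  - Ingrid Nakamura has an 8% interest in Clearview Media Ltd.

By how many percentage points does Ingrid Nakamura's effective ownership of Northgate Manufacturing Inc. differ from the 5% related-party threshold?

By parent–child attribution (R2), Ingrid Nakamura is treated as also owning Beatriz Nakamura's interest in Clearview Media Ltd, giving 8% + 67% = 75%.
Chain via Clearview Media Ltd → Redpoint Realty LP → Halcyon Capital LLC (R3): 75% × 73% × 11% × 28% = 1.6863% of Northgate Manufacturing Inc.
1.6863% falls short of the 5% threshold by 3.3137 percentage points.

3.3137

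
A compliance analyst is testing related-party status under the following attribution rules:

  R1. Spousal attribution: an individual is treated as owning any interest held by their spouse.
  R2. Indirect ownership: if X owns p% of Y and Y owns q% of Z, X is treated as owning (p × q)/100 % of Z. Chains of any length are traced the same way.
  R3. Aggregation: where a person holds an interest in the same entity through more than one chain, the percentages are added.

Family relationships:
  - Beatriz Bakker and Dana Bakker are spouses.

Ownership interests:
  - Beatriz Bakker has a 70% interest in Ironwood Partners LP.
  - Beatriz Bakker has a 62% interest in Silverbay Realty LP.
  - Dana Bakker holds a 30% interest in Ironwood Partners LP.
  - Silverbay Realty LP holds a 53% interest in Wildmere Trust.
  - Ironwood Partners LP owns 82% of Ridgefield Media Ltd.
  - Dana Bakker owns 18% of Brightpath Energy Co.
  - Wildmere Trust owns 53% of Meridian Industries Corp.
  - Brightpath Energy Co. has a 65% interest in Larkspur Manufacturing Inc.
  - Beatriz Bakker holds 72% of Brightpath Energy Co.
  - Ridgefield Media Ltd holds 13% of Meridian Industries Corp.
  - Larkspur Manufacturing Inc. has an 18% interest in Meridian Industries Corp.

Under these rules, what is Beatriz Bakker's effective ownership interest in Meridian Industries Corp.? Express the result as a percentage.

38.6058%

By spousal attribution (R1), Beatriz Bakker is treated as also owning Dana Bakker's interest in Brightpath Energy Co, giving 72% + 18% = 90%.
By spousal attribution (R1), Beatriz Bakker is treated as also owning Dana Bakker's interest in Ironwood Partners LP, giving 70% + 30% = 100%.
Chain via Silverbay Realty LP → Wildmere Trust (R2): 62% × 53% × 53% = 17.4158% of Meridian Industries Corp.
Chain via Brightpath Energy Co. → Larkspur Manufacturing Inc. (R2): 90% × 65% × 18% = 10.53% of Meridian Industries Corp.
Chain via Ironwood Partners LP → Ridgefield Media Ltd (R2): 100% × 82% × 13% = 10.66% of Meridian Industries Corp.
Aggregating (R3): 17.4158% + 10.53% + 10.66% = 38.6058%.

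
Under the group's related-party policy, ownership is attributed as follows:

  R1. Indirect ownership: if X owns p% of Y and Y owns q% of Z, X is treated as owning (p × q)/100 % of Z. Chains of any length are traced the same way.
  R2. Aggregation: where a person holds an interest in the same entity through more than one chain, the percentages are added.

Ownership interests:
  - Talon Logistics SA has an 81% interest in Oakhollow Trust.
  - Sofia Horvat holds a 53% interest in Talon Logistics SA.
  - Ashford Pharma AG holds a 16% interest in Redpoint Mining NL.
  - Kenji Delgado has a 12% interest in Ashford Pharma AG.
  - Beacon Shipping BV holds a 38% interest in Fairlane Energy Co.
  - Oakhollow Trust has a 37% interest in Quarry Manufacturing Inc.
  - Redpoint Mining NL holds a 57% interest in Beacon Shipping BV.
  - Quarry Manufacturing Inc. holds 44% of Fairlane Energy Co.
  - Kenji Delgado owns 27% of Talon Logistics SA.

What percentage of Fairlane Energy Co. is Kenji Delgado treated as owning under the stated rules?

Chain via Talon Logistics SA → Oakhollow Trust → Quarry Manufacturing Inc. (R1): 27% × 81% × 37% × 44% = 3.560436% of Fairlane Energy Co.
Chain via Ashford Pharma AG → Redpoint Mining NL → Beacon Shipping BV (R1): 12% × 16% × 57% × 38% = 0.415872% of Fairlane Energy Co.
Aggregating (R2): 3.560436% + 0.415872% = 3.976308%.

3.976308%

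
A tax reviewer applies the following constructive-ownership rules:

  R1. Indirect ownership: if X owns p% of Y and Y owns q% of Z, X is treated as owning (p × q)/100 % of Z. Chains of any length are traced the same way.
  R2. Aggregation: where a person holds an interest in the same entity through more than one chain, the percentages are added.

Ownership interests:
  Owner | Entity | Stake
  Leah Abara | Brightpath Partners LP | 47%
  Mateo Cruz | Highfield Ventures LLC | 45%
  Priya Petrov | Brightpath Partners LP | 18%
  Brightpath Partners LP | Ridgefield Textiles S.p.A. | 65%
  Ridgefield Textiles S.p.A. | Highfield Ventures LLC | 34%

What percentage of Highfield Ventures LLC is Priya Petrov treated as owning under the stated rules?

3.978%

Chain via Brightpath Partners LP → Ridgefield Textiles S.p.A. (R1): 18% × 65% × 34% = 3.978% of Highfield Ventures LLC.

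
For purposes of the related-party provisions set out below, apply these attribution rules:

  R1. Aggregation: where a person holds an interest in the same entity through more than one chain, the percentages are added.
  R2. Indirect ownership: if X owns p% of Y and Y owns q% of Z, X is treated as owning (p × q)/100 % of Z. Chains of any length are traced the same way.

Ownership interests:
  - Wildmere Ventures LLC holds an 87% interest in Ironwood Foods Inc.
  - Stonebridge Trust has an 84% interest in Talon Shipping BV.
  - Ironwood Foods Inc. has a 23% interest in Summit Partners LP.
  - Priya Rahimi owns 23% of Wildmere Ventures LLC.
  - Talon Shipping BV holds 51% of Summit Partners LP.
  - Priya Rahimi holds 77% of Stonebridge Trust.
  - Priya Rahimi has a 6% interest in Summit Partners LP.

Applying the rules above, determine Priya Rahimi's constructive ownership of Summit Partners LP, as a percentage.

Chain via Stonebridge Trust → Talon Shipping BV (R2): 77% × 84% × 51% = 32.9868% of Summit Partners LP.
Chain via Wildmere Ventures LLC → Ironwood Foods Inc. (R2): 23% × 87% × 23% = 4.6023% of Summit Partners LP.
Direct interest in Summit Partners LP: 6%.
Aggregating (R1): 32.9868% + 4.6023% + 6% = 43.5891%.

43.5891%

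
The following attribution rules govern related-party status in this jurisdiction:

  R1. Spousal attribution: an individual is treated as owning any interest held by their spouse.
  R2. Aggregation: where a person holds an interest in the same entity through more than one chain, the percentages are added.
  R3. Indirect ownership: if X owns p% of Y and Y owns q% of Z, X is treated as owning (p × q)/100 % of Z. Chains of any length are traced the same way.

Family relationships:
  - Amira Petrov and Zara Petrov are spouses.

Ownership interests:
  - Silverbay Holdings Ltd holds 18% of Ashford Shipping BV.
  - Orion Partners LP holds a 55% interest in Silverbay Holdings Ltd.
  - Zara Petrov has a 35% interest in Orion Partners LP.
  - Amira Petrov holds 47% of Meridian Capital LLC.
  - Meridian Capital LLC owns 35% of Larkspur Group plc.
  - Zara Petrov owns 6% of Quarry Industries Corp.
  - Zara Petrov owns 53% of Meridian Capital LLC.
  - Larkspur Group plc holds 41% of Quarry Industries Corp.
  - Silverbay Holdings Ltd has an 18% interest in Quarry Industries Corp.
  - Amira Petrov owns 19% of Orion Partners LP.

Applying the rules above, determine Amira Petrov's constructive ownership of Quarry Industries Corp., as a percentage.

By spousal attribution (R1), Amira Petrov is treated as also owning Zara Petrov's interest in Meridian Capital LLC, giving 47% + 53% = 100%.
By spousal attribution (R1), Amira Petrov is treated as also owning Zara Petrov's interest in Orion Partners LP, giving 19% + 35% = 54%.
By spousal attribution (R1), Amira Petrov is treated as owning Zara Petrov's 6% interest in Quarry Industries Corp.
Chain via Meridian Capital LLC → Larkspur Group plc (R3): 100% × 35% × 41% = 14.35% of Quarry Industries Corp.
Chain via Orion Partners LP → Silverbay Holdings Ltd (R3): 54% × 55% × 18% = 5.346% of Quarry Industries Corp.
Direct interest in Quarry Industries Corp: 6%.
Aggregating (R2): 14.35% + 5.346% + 6% = 25.696%.

25.696%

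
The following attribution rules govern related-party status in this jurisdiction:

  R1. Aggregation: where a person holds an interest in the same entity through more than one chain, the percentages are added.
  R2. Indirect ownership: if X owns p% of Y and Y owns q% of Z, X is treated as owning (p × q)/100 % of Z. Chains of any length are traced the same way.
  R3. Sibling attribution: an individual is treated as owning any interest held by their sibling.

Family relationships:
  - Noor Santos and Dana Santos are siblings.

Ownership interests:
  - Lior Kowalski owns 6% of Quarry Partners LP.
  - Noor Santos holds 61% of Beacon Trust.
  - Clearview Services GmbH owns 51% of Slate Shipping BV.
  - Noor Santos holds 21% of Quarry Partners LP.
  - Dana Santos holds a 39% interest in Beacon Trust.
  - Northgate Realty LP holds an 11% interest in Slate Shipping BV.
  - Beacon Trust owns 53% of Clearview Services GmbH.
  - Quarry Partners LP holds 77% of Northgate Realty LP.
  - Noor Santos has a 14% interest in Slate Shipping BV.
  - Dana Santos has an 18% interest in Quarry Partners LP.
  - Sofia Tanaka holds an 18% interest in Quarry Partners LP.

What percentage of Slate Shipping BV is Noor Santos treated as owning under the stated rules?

By sibling attribution (R3), Noor Santos is treated as also owning Dana Santos's interest in Quarry Partners LP, giving 21% + 18% = 39%.
By sibling attribution (R3), Noor Santos is treated as also owning Dana Santos's interest in Beacon Trust, giving 61% + 39% = 100%.
Chain via Quarry Partners LP → Northgate Realty LP (R2): 39% × 77% × 11% = 3.3033% of Slate Shipping BV.
Chain via Beacon Trust → Clearview Services GmbH (R2): 100% × 53% × 51% = 27.03% of Slate Shipping BV.
Direct interest in Slate Shipping BV: 14%.
Aggregating (R1): 3.3033% + 27.03% + 14% = 44.3333%.

44.3333%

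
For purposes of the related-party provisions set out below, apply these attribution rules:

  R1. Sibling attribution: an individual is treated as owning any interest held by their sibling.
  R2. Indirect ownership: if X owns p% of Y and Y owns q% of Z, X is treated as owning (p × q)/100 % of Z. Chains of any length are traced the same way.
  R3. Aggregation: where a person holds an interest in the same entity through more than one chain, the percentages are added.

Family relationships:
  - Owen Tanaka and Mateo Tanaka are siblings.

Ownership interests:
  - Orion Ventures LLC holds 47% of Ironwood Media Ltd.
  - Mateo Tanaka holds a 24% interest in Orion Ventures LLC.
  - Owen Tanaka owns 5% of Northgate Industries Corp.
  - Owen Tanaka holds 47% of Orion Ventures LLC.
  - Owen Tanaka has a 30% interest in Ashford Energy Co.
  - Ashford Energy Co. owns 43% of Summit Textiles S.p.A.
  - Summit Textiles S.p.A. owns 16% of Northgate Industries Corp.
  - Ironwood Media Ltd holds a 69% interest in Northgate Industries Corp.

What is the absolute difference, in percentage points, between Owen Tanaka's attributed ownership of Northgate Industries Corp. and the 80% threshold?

By sibling attribution (R1), Owen Tanaka is treated as also owning Mateo Tanaka's interest in Orion Ventures LLC, giving 47% + 24% = 71%.
Chain via Orion Ventures LLC → Ironwood Media Ltd (R2): 71% × 47% × 69% = 23.0253% of Northgate Industries Corp.
Chain via Ashford Energy Co. → Summit Textiles S.p.A. (R2): 30% × 43% × 16% = 2.064% of Northgate Industries Corp.
Direct interest in Northgate Industries Corp: 5%.
Aggregating (R3): 23.0253% + 2.064% + 5% = 30.0893%.
30.0893% falls short of the 80% threshold by 49.9107 percentage points.

49.9107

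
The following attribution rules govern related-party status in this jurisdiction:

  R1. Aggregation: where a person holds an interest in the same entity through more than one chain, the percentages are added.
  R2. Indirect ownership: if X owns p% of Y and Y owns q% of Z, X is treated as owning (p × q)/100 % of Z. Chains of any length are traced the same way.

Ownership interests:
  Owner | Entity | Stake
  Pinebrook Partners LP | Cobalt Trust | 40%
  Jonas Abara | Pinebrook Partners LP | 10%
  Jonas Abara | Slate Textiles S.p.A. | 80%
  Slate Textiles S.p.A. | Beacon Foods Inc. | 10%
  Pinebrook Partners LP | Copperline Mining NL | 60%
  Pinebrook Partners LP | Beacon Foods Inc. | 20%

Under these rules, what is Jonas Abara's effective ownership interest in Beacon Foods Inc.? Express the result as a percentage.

10%

Chain via Pinebrook Partners LP (R2): 10% × 20% = 2% of Beacon Foods Inc.
Chain via Slate Textiles S.p.A. (R2): 80% × 10% = 8% of Beacon Foods Inc.
Aggregating (R1): 2% + 8% = 10%.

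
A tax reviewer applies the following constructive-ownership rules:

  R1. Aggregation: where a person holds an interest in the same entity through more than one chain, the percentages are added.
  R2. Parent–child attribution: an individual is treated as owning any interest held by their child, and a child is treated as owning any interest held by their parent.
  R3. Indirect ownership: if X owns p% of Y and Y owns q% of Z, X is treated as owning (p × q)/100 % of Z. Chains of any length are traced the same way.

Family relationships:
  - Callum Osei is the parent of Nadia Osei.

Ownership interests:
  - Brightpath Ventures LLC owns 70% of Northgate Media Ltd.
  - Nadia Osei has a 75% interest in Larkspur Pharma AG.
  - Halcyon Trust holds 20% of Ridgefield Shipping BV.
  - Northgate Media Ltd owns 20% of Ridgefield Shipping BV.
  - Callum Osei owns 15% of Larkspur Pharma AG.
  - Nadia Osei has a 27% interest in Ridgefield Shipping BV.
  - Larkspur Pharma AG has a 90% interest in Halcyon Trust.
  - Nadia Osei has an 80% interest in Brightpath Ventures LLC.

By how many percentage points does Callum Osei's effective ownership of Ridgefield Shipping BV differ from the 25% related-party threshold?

29.4

By parent–child attribution (R2), Callum Osei is treated as also owning Nadia Osei's interest in Larkspur Pharma AG, giving 15% + 75% = 90%.
By parent–child attribution (R2), Callum Osei is treated as owning Nadia Osei's 80% interest in Brightpath Ventures LLC.
By parent–child attribution (R2), Callum Osei is treated as owning Nadia Osei's 27% interest in Ridgefield Shipping BV.
Chain via Larkspur Pharma AG → Halcyon Trust (R3): 90% × 90% × 20% = 16.2% of Ridgefield Shipping BV.
Chain via Brightpath Ventures LLC → Northgate Media Ltd (R3): 80% × 70% × 20% = 11.2% of Ridgefield Shipping BV.
Direct interest in Ridgefield Shipping BV: 27%.
Aggregating (R1): 16.2% + 11.2% + 27% = 54.4%.
54.4% exceeds the 25% threshold by 29.4 percentage points.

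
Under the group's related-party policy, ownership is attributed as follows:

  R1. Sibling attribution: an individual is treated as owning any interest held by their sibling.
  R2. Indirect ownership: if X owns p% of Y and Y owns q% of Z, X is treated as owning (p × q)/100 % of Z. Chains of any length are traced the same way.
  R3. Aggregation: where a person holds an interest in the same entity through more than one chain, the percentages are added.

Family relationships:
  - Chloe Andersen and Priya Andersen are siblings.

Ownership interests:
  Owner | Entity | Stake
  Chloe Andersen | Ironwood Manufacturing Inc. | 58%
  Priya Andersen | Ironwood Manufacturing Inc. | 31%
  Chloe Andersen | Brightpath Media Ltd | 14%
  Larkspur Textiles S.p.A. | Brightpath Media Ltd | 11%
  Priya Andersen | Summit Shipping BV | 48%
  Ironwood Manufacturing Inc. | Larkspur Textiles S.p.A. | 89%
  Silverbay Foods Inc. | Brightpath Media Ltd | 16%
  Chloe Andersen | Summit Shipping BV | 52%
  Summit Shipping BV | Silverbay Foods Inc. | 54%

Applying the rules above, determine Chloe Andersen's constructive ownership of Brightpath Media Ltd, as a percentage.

By sibling attribution (R1), Chloe Andersen is treated as also owning Priya Andersen's interest in Ironwood Manufacturing Inc, giving 58% + 31% = 89%.
By sibling attribution (R1), Chloe Andersen is treated as also owning Priya Andersen's interest in Summit Shipping BV, giving 52% + 48% = 100%.
Chain via Ironwood Manufacturing Inc. → Larkspur Textiles S.p.A. (R2): 89% × 89% × 11% = 8.7131% of Brightpath Media Ltd.
Chain via Summit Shipping BV → Silverbay Foods Inc. (R2): 100% × 54% × 16% = 8.64% of Brightpath Media Ltd.
Direct interest in Brightpath Media Ltd: 14%.
Aggregating (R3): 8.7131% + 8.64% + 14% = 31.3531%.

31.3531%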